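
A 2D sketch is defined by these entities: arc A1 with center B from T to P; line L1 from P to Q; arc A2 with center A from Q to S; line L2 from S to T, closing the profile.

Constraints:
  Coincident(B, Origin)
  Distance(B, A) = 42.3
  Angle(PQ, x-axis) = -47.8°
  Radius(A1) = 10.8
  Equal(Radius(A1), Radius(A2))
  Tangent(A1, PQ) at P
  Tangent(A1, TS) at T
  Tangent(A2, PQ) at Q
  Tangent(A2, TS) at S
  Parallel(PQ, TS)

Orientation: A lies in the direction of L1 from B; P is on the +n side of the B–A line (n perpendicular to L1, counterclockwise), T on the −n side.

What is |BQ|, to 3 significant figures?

43.7

The slot axis is L1's direction at -47.8°, so u = (cos -47.8°, sin -47.8°) = (0.672, -0.741) and n = (−sin -47.8°, cos -47.8°) = (0.741, 0.672). B is at the origin and A lies 42.3 along u from B, so A = 42.3·u = (28.4, -31.3). Tangency of A1 to both parallel lines with radius 10.8 puts P and T at B ± 10.8·n: P = (8.00, 7.25), T = (-8.00, -7.25). Equal radii place Q and S the same way about A: Q = A + 10.8·n = (36.4, -24.1), S = A − 10.8·n = (20.4, -38.6). Then |BQ| = |Q − B| = 43.7.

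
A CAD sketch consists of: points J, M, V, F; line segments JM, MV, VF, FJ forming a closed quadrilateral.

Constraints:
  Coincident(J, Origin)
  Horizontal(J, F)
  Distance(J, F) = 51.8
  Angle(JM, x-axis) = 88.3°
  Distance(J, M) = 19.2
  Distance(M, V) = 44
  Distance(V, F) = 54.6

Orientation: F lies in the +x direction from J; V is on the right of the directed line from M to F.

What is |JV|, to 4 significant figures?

24.93

Checks: |MV| = 44.00 ✓; |VF| = 54.60 ✓.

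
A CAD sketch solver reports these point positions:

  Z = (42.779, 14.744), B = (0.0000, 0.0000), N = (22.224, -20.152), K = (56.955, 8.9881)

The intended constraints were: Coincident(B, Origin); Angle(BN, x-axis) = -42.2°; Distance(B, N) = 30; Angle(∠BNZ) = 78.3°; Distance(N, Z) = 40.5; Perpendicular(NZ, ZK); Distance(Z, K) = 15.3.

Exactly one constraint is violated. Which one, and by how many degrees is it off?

Perpendicular(NZ, ZK) — off by 8.40°.

B = (0.00, 0.00) ✓; BN at -42.20° ✓; |BN| = 30.00 ✓; ∠BNZ = 78.30° ✓; |NZ| = 40.50 ✓; ∠(NZ, ZK) = 81.60° ✗; |ZK| = 15.30 ✓.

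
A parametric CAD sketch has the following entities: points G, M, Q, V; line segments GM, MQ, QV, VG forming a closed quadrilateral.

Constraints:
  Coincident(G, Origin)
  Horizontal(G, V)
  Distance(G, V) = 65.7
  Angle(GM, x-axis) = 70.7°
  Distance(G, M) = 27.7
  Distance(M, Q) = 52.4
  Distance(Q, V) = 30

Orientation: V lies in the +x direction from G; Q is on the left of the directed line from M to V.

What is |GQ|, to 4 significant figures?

68.24

Checks: |MQ| = 52.40 ✓; |QV| = 30.00 ✓.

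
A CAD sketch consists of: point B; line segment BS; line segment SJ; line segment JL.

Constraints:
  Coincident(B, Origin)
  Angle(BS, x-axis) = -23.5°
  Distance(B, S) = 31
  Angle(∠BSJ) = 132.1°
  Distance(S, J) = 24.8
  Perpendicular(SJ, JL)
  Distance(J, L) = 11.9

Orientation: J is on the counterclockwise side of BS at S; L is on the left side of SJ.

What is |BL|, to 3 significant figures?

46.9

B is at the origin; BS runs at -23.5° with length 31.0, so S = 31.0·(cos -23.5°, sin -23.5°) = (28.4, -12.4). ∠BSJ = 132.1°, so SJ runs at -23.5° + (180° − 132.1°) = 24.4° from the x-axis; with |SJ| = 24.8, J = S + 24.8·(cos 24.4°, sin 24.4°) = (51.0, -2.12). SJ is perpendicular to JL; with |JL| = 11.9 on the left of SJ, L = J + 11.9·(-0.413, 0.911) = (46.1, 8.72). Then |BL| = |L − B| = 46.9.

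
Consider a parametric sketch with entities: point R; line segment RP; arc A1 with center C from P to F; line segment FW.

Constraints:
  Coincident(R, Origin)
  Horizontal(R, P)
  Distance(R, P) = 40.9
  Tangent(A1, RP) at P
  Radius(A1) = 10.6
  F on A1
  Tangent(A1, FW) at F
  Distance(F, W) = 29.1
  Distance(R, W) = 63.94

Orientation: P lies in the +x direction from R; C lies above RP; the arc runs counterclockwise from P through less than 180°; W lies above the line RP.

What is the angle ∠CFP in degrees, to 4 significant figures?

43.18°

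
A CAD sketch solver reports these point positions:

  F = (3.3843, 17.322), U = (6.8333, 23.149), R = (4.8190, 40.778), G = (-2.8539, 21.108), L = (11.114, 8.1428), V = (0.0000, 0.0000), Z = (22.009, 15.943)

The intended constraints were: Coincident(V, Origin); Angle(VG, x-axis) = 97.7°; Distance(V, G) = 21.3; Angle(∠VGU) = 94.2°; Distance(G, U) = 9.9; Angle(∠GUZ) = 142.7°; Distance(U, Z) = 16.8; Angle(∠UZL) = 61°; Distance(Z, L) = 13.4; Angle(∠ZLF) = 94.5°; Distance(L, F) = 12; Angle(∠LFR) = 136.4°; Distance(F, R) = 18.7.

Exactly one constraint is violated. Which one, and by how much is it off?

Distance(F, R) = 18.7 — off by 4.80.

V = (0.00, 0.00) ✓; VG at 97.70° ✓; |VG| = 21.30 ✓; ∠VGU = 94.20° ✓; |GU| = 9.900 ✓; ∠GUZ = 142.7° ✓; |UZ| = 16.80 ✓; ∠UZL = 61.00° ✓; |ZL| = 13.40 ✓; ∠ZLF = 94.50° ✓; |LF| = 12.00 ✓; ∠LFR = 136.4° ✓; |FR| = 23.50 ✗.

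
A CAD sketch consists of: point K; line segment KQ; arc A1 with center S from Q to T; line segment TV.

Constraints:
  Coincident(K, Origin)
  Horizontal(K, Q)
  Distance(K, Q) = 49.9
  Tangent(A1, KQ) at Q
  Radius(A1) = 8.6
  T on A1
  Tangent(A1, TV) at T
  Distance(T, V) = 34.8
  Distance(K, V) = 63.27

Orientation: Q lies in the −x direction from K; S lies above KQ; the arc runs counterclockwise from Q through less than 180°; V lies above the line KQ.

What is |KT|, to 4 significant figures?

42.45

Checks: ∠(SQ, QK) = 90.00° ✓; |ST| = 8.600 ✓; ∠(ST, TV) = 90.00° ✓; |TV| = 34.80 ✓; |KV| = 63.27 ✓.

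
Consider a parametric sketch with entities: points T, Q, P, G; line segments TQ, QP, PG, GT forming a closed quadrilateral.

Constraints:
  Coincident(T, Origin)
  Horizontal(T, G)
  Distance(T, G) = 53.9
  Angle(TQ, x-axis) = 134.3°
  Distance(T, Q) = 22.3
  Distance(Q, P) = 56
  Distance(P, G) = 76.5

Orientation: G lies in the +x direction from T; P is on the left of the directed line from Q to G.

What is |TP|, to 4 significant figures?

65.59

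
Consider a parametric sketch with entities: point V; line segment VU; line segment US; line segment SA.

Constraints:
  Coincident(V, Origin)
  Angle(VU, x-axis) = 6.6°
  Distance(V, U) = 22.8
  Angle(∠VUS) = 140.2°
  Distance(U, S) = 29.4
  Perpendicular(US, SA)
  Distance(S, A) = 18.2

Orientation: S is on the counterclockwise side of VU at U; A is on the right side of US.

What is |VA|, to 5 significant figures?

57.242

V is at the origin; VU runs at 6.6° with length 22.8, so U = 22.8·(cos 6.6°, sin 6.6°) = (22.649, 2.6206). ∠VUS = 140.2°, so US runs at 6.6° + (180° − 140.2°) = 46.400° from the x-axis; with |US| = 29.4, S = U + 29.4·(cos 46.400°, sin 46.400°) = (42.924, 23.911). US ⟂ SA; with |SA| = 18.2 on the right of US, A = S + 18.2·(0.72417, -0.68962) = (56.104, 11.360). Then |VA| = |A − V| = 57.242.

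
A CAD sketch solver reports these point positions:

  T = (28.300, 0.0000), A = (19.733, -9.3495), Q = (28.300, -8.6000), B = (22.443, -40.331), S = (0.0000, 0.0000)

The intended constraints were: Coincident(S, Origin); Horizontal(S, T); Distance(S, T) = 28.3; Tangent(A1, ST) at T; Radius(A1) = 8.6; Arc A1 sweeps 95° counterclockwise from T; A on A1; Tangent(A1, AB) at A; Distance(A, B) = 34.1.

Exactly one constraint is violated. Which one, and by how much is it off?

Distance(A, B) = 34.1 — off by 3.00.

S = (0.00, 0.00) ✓; S.y = 0.00, T.y = 0.00 ✓; |ST| = 28.30 ✓; ∠(QT, TS) = 90.00° ✓; |QT| = 8.600 ✓; bearing(Q→A) − bearing(Q→T) = 95.00° ✓; |QA| = 8.600 ✓; ∠(QA, AB) = 90.00° ✓; |AB| = 31.10 ✗.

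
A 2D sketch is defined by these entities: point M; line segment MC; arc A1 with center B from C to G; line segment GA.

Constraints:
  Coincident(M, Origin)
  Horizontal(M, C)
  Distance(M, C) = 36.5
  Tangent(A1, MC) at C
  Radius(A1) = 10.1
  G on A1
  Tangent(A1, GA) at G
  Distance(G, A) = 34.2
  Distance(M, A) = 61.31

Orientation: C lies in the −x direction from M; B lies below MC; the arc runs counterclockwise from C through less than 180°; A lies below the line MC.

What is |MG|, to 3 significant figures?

47.9

M is at the origin; M and C share the same y with |MC| = 36.5 and C on the −x side, so C = (-36.5, 0.00). The tangent condition forces BC to be normal to MC, so B = C + (0, -10.1) = (-36.5, -10.1). Since BG ⟂ GA (tangency), |BA| = √(10.1² + 34.2²) = 35.7 regardless of where G sits on A1. So A lies on both circle(M, 61.31) and circle(B, 35.7); the below-MC intersection is A = (-41.1, -45.5). G is the foot of the tangent from A: G = (-46.5, -11.7).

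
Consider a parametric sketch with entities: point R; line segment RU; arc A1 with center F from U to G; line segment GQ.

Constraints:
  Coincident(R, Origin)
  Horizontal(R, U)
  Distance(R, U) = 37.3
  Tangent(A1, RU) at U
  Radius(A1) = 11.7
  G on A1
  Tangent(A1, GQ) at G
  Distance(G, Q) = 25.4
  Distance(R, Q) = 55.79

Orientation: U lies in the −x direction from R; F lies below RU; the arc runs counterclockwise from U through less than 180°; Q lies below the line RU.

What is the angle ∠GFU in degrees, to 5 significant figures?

110.62°

Checks: |FG| = 11.70 ✓; ∠(FG, GQ) = 90.00° ✓; |GQ| = 25.40 ✓; |RQ| = 55.79 ✓.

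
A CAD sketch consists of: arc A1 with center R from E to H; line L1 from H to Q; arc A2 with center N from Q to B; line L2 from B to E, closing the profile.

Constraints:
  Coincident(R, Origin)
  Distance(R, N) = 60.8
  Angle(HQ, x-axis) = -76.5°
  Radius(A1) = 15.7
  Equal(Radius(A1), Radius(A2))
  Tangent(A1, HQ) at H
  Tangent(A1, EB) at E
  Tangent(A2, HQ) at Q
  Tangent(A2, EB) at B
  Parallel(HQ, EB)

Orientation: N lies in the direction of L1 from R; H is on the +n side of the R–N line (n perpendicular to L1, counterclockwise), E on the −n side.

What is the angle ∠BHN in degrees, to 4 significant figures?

12.84°

The slot axis is L1's direction at -76.5°, so u = (cos -76.5°, sin -76.5°) = (0.2334, -0.9724) and n = (−sin -76.5°, cos -76.5°) = (0.9724, 0.2334). R is at the origin and N lies 60.8 along u from R, so N = 60.8·u = (14.19, -59.12). Tangency of A1 to both parallel lines with radius 15.7 puts H and E at R ± 15.7·n: H = (15.27, 3.665), E = (-15.27, -3.665). Equal radii place Q and B the same way about N: Q = N + 15.7·n = (29.46, -55.45), B = N − 15.7·n = (-1.073, -62.79). Then cos ∠BHN = HB·HN / (|HB||HN|), giving 12.84°.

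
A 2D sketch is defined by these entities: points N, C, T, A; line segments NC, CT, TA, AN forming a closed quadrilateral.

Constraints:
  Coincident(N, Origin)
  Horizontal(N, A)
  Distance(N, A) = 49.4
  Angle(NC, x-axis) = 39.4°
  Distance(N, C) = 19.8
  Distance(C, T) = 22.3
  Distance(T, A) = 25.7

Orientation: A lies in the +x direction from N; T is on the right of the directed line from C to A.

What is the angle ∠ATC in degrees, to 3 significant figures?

98.2°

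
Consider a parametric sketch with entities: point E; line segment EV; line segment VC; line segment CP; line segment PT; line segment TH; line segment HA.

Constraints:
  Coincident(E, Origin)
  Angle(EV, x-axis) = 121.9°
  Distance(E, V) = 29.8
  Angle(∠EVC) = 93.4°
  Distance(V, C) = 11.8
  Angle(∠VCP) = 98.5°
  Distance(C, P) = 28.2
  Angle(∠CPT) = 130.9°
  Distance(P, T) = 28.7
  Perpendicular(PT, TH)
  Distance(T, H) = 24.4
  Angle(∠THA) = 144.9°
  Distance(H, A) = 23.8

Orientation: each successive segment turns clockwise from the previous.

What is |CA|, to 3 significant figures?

40.4

PT ⟂ TH, so TH runs at 175°; with |TH| = 24.4, H = (-13.5, -14.6). ∠THA = 144.9° gives HA at 140° from the x-axis; with |HA| = 23.8, A = (-31.7, 0.866). Then |CA| = |A − C| = 40.4.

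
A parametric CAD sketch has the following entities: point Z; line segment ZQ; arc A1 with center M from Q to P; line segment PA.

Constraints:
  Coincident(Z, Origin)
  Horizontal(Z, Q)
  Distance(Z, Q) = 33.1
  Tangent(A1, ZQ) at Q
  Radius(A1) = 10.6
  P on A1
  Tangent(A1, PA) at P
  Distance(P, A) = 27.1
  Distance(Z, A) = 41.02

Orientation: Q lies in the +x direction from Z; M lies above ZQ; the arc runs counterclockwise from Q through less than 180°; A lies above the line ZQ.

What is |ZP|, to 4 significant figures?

44.11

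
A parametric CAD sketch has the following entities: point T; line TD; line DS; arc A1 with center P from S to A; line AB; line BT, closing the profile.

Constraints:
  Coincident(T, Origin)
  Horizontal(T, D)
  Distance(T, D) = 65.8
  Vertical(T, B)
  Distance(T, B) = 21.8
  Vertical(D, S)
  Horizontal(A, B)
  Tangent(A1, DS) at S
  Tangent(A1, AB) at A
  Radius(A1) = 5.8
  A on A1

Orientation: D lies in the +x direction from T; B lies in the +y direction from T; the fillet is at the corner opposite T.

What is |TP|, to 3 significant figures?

62.1

T is at the origin; T and D share the same y with |TD| = 65.8 and D on the +x side, so D = (65.8, 0.00). T and B share the same x with |TB| = 21.8 and B on the +y side, so B = (0.00, 21.8). The virtual corner opposite T is at (65.8, 21.8). A1 meets DS tangentially, so PS is at right angles to DS and A1 meets AB tangentially, so PA is at right angles to AB, with radius 5.8, so the center P sits 5.8 in from both sides at P = (60.0, 16.0). Then |TP| = |P − T| = 62.1.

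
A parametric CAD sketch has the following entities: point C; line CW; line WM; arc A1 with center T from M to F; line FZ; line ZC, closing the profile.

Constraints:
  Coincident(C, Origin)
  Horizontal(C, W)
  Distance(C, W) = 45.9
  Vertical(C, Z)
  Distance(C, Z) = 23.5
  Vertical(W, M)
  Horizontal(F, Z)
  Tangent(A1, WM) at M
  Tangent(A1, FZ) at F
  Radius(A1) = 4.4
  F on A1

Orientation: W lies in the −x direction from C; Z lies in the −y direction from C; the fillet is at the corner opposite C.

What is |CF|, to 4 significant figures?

47.69

C is at the origin; C and W share the same y with |CW| = 45.9 and W on the −x side, so W = (-45.90, 0.000). C and Z share the same x with |CZ| = 23.5 and Z on the −y side, so Z = (0.000, -23.50). The virtual corner opposite C is at (-45.90, -23.50). The tangent condition forces TM to be normal to WM and since A1 is tangent to FZ there, TF ⟂ FZ, with radius 4.4, so the center T sits 4.4 in from both sides at T = (-41.50, -19.10). That places the tangent points at M = (-45.90, -19.10) on WM and F = (-41.50, -23.50) on FZ. Then |CF| = |F − C| = 47.69.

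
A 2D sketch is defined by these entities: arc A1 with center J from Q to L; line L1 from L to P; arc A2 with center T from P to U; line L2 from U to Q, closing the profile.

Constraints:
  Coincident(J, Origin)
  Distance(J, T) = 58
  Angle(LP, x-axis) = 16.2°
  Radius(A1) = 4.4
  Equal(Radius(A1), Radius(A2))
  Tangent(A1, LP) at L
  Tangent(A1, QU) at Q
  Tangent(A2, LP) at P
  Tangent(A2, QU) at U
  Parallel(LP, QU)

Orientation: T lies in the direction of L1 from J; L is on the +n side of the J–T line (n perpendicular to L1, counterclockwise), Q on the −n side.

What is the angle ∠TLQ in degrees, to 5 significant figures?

85.662°

The slot axis is L1's direction at 16.2°, so u = (cos 16.2°, sin 16.2°) = (0.96029, 0.27899) and n = (−sin 16.2°, cos 16.2°) = (-0.27899, 0.96029). J is at the origin and T lies 58.0 along u from J, so T = 58.0·u = (55.697, 16.181). Tangency of A1 to both parallel lines with radius 4.4 puts L and Q at J ± 4.4·n: L = (-1.2276, 4.2253), Q = (1.2276, -4.2253). Then cos ∠TLQ = LT·LQ / (|LT||LQ|), giving 85.662°.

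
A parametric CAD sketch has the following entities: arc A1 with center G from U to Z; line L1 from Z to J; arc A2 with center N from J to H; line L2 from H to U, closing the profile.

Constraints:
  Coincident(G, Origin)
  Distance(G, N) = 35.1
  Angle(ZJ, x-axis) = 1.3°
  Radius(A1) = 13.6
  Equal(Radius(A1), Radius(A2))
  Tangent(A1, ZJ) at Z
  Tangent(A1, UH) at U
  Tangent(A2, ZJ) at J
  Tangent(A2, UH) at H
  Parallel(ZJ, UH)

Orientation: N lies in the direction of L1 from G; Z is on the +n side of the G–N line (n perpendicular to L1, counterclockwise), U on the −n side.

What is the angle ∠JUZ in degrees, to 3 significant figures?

52.2°

The slot axis is L1's direction at 1.3°, so u = (cos 1.3°, sin 1.3°) = (1.00, 0.0227) and n = (−sin 1.3°, cos 1.3°) = (-0.0227, 1.00). G is at the origin and N lies 35.1 along u from G, so N = 35.1·u = (35.1, 0.796). Tangency of A1 to both parallel lines with radius 13.6 puts Z and U at G ± 13.6·n: Z = (-0.309, 13.6), U = (0.309, -13.6). Equal radii place J and H the same way about N: J = N + 13.6·n = (34.8, 14.4), H = N − 13.6·n = (35.4, -12.8). Then cos ∠JUZ = UJ·UZ / (|UJ||UZ|), giving 52.2°.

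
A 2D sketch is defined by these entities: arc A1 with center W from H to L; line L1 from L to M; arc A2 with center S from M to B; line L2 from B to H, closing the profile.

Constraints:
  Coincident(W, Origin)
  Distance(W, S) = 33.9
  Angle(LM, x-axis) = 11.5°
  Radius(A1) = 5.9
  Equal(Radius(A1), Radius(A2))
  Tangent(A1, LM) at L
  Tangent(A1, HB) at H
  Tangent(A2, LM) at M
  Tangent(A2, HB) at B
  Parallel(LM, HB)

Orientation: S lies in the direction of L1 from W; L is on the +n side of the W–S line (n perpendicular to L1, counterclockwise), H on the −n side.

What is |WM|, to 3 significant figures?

34.4

Tangency of A1 to both parallel lines with radius 5.9 puts L and H at W ± 5.9·n: L = (-1.18, 5.78), H = (1.18, -5.78). Equal radii place M and B the same way about S: M = S + 5.9·n = (32.0, 12.5), B = S − 5.9·n = (34.4, 0.977). Then |WM| = |M − W| = 34.4.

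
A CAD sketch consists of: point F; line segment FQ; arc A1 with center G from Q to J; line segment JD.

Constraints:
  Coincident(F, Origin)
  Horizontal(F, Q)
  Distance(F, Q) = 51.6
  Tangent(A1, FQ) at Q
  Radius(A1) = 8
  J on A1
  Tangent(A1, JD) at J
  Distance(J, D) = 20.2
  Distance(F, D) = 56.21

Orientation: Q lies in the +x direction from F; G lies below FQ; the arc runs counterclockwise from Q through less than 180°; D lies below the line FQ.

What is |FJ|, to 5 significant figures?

44.818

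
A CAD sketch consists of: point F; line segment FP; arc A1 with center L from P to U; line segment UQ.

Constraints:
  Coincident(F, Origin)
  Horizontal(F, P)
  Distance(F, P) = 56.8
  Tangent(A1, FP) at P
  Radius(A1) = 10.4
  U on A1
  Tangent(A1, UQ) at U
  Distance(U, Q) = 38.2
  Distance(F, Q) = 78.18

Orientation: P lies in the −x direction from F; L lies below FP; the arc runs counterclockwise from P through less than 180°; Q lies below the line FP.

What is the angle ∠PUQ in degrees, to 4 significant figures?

129.9°

F is at the origin; FP is horizontal with |FP| = 56.8 and P on the −x side, so P = (-56.80, 0.000). A1 meets FP tangentially, so LP is at right angles to FP, so L = P + (0, -10.4) = (-56.80, -10.40). Since LU ⟂ UQ (tangency), |LQ| = √(10.4² + 38.2²) = 39.59 regardless of where U sits on A1. So Q lies on both circle(F, 78.18) and circle(L, 39.59); the below-FP intersection is Q = (-60.23, -49.84). U is the foot of the tangent from Q: U = (-67.03, -12.25).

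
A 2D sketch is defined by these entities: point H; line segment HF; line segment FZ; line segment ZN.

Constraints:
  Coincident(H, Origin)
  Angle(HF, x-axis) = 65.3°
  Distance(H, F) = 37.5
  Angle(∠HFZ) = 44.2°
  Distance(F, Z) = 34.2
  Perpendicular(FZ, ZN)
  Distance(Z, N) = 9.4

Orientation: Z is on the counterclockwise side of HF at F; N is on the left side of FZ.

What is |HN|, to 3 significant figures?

18.3

H is at the origin; HF runs at 65.3° with length 37.5, so F = 37.5·(cos 65.3°, sin 65.3°) = (15.7, 34.1). ∠HFZ = 44.2°, so FZ runs at 65.3° + (180° − 44.2°) = 201° from the x-axis; with |FZ| = 34.2, Z = F + 34.2·(cos 201°, sin 201°) = (-16.2, 21.8). The perpendicularity gives ZN at right angles to FZ; with |ZN| = 9.4 on the left of FZ, N = Z + 9.4·(0.360, -0.933) = (-12.9, 13.0). Then |HN| = |N − H| = 18.3.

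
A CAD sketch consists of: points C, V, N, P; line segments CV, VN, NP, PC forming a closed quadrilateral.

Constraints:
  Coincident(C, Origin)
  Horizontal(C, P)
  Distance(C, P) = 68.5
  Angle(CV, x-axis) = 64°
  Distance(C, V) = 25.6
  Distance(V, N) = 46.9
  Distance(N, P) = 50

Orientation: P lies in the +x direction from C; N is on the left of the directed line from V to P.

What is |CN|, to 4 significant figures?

69.74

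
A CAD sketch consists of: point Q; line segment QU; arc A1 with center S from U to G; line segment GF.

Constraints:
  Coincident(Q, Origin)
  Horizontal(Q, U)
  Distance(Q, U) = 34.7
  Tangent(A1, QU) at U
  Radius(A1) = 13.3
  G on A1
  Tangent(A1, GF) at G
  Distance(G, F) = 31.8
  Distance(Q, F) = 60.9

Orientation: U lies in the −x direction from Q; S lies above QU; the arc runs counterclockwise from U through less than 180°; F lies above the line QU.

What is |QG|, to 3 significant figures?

30.2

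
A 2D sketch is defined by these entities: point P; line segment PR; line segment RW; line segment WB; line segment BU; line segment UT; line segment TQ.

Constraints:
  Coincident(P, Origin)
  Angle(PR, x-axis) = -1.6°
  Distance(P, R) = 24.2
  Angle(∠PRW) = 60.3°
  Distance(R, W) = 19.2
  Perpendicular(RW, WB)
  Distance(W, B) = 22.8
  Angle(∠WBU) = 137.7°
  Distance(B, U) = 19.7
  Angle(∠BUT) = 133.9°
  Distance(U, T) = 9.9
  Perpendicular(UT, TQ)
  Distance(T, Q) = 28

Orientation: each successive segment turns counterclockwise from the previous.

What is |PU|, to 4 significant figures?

17.43

P is at the origin; PR runs at -1.6° with length 24.2, so R = (24.19, -0.6757). ∠PRW = 60.3° gives RW at 118.1° from the x-axis; with |RW| = 19.2, W = (15.15, 16.26). The perpendicularity gives WB at right angles to RW, so WB runs at -151.9°; with |WB| = 22.8, B = (-4.965, 5.522). ∠WBU = 137.7° gives BU at -109.6° from the x-axis; with |BU| = 19.7, U = (-11.57, -13.04). Then |PU| = |U − P| = 17.43.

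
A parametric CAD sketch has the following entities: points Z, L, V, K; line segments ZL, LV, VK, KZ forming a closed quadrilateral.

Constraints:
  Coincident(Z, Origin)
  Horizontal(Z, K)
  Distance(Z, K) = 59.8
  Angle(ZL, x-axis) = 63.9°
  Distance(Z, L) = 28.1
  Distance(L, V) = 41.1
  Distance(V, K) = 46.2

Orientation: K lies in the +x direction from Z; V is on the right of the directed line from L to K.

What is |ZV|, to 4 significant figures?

22.64

Checks: |LV| = 41.10 ✓; |VK| = 46.20 ✓.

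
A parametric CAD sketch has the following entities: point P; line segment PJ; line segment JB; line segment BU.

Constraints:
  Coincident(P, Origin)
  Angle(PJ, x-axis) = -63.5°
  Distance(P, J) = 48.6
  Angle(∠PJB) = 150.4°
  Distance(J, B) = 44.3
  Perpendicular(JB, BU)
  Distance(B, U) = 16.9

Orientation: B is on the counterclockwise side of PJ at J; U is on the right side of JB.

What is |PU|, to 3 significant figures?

95.7

∠PJB = 150.4°, so JB runs at -63.5° + (180° − 150.4°) = -33.9° from the x-axis; with |JB| = 44.3, B = J + 44.3·(cos -33.9°, sin -33.9°) = (58.5, -68.2). The perpendicularity gives BU at right angles to JB; with |BU| = 16.9 on the right of JB, U = B + 16.9·(-0.558, -0.830) = (49.0, -82.2). Then |PU| = |U − P| = 95.7.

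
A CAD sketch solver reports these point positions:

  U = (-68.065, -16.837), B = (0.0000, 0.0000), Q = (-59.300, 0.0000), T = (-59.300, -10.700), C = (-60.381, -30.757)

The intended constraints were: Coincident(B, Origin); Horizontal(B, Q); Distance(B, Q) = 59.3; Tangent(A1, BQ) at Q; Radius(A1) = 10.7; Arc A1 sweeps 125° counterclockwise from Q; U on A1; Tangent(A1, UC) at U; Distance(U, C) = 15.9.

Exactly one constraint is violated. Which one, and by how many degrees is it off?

Tangent(A1, UC) at U — off by 6.10°.

B = (0.00, 0.00) ✓; B.y = 0.00, Q.y = 0.00 ✓; |BQ| = 59.30 ✓; ∠(TQ, QB) = 90.00° ✓; |TQ| = 10.70 ✓; bearing(T→U) − bearing(T→Q) = 125.0° ✓; |TU| = 10.70 ✓; ∠(TU, UC) = 96.10° ✗; |UC| = 15.90 ✓.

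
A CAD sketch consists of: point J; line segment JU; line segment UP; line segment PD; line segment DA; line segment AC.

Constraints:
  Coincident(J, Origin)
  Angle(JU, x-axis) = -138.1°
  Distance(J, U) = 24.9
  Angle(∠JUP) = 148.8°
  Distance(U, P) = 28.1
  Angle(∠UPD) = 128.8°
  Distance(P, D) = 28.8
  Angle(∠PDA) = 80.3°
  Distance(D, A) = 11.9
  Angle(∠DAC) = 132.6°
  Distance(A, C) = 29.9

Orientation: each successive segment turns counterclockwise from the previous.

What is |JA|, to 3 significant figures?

59.1

∠UPD = 128.8° gives PD at -55.7° from the x-axis; with |PD| = 28.8, D = (-10.5, -67.3). ∠PDA = 80.3° gives DA at 44.0° from the x-axis; with |DA| = 11.9, A = (-1.91, -59.0). Then |JA| = |A − J| = 59.1.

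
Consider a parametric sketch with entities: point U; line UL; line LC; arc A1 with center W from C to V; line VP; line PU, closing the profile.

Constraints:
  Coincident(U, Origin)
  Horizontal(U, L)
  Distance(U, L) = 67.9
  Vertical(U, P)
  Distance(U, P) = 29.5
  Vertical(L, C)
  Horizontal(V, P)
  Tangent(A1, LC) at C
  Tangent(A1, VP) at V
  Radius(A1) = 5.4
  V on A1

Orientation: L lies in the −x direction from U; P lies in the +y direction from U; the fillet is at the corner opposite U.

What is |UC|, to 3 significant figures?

72.1

U is at the origin; U and L share the same y with |UL| = 67.9 and L on the −x side, so L = (-67.9, 0.00). UP is vertical with |UP| = 29.5 and P on the +y side, so P = (0.00, 29.5). The virtual corner opposite U is at (-67.9, 29.5). Since A1 is tangent to LC there, WC ⟂ LC and tangency of A1 to VP means the radius WV is perpendicular to VP, with radius 5.4, so the center W sits 5.4 in from both sides at W = (-62.5, 24.1). That places the tangent points at C = (-67.9, 24.1) on LC and V = (-62.5, 29.5) on VP. Then |UC| = |C − U| = 72.1.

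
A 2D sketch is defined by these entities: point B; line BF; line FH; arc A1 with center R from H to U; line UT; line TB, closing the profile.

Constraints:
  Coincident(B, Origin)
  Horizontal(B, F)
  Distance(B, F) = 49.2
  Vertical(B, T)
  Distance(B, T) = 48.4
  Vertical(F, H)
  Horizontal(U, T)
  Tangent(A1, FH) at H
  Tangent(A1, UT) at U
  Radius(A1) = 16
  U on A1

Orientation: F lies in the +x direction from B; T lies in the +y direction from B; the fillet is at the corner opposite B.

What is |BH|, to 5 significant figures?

58.910

B is at the origin; B and F share the same y with |BF| = 49.2 and F on the +x side, so F = (49.200, 0.0000). B and T share the same x with |BT| = 48.4 and T on the +y side, so T = (0.0000, 48.400). The virtual corner opposite B is at (49.200, 48.400). Since A1 is tangent to FH there, RH ⟂ FH and tangency of A1 to UT means the radius RU is perpendicular to UT, with radius 16.0, so the center R sits 16.0 in from both sides at R = (33.200, 32.400). That places the tangent points at H = (49.200, 32.400) on FH and U = (33.200, 48.400) on UT. Then |BH| = |H − B| = 58.910.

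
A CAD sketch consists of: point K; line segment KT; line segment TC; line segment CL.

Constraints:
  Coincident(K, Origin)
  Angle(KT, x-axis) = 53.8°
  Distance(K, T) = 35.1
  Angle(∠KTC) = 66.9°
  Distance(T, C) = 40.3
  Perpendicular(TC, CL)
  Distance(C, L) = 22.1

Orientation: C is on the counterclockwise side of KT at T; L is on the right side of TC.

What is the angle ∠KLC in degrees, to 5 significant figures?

26.003°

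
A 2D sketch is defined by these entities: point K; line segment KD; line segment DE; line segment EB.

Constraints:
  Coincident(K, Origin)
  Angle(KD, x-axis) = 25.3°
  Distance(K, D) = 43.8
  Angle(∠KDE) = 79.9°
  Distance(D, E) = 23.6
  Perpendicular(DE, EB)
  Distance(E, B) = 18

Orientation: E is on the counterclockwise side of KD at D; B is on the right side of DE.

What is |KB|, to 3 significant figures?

63.2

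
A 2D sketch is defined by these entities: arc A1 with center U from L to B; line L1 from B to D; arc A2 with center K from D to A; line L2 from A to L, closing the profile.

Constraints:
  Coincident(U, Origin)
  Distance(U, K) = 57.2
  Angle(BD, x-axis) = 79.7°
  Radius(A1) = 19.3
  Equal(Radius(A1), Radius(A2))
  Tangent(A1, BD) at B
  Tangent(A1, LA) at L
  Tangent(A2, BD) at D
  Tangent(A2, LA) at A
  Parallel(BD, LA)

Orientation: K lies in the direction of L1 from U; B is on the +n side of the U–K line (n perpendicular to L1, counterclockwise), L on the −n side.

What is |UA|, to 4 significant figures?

60.37

Tangency of A1 to both parallel lines with radius 19.3 puts B and L at U ± 19.3·n: B = (-18.99, 3.451), L = (18.99, -3.451). Equal radii place D and A the same way about K: D = K + 19.3·n = (-8.761, 59.73), A = K − 19.3·n = (29.22, 52.83). Then |UA| = |A − U| = 60.37.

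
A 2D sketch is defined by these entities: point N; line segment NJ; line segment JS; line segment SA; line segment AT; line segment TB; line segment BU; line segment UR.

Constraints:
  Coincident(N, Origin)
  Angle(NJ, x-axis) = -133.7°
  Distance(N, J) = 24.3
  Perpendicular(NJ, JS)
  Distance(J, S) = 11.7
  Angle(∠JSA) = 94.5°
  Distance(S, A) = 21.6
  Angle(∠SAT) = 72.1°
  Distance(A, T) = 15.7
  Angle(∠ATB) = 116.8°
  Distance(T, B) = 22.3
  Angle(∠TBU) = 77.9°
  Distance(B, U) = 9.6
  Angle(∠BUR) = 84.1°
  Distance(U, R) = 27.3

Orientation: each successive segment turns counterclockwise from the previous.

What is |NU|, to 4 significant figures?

28.43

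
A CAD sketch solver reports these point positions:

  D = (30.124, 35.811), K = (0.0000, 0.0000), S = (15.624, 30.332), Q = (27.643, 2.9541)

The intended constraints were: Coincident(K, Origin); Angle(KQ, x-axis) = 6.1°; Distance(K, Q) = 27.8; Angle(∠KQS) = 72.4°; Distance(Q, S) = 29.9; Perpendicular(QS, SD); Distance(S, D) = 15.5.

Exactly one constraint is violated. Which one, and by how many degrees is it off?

Perpendicular(QS, SD) — off by 3.00°.

K = (0.00, 0.00) ✓; KQ at 6.100° ✓; |KQ| = 27.80 ✓; ∠KQS = 72.40° ✓; |QS| = 29.90 ✓; ∠(QS, SD) = 93.00° ✗; |SD| = 15.50 ✓.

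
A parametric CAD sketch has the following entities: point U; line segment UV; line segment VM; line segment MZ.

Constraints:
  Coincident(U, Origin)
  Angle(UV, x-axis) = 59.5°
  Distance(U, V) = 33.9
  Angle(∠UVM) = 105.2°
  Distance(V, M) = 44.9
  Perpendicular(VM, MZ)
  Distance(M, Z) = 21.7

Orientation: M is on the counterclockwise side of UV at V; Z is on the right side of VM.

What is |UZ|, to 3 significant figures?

76.5

∠UVM = 105.2°, so VM runs at 59.5° + (180° − 105.2°) = 134° from the x-axis; with |VM| = 44.9, M = V + 44.9·(cos 134°, sin 134°) = (-14.2, 61.3). VM ⟂ MZ; with |MZ| = 21.7 on the right of VM, Z = M + 21.7·(0.716, 0.698) = (1.38, 76.5). Then |UZ| = |Z − U| = 76.5.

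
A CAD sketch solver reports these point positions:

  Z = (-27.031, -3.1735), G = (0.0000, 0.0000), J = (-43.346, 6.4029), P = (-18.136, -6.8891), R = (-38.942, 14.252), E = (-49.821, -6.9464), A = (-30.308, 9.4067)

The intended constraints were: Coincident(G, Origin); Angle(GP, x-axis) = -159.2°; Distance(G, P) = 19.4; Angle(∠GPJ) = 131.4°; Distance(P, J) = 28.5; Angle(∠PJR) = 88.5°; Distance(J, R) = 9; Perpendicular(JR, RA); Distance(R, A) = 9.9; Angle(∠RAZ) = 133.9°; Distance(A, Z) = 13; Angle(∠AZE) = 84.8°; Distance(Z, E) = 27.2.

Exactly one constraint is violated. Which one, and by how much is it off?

Distance(Z, E) = 27.2 — off by 4.10.

G = (0.00, 0.00) ✓; GP at -159.2° ✓; |GP| = 19.40 ✓; ∠GPJ = 131.4° ✓; |PJ| = 28.50 ✓; ∠PJR = 88.50° ✓; |JR| = 9.000 ✓; ∠(JR, RA) = 90.00° ✓; |RA| = 9.901 ✓; ∠RAZ = 133.9° ✓; |AZ| = 13.00 ✓; ∠AZE = 84.80° ✓; |ZE| = 23.10 ✗.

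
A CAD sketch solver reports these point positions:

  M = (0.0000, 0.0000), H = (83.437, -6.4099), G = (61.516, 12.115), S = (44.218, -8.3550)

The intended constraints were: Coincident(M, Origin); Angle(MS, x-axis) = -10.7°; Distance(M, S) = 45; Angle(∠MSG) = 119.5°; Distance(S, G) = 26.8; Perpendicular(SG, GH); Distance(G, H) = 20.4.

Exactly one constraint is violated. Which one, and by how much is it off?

Distance(G, H) = 20.4 — off by 8.30.

M = (0.00, 0.00) ✓; MS at -10.70° ✓; |MS| = 45.00 ✓; ∠MSG = 119.5° ✓; |SG| = 26.80 ✓; ∠(SG, GH) = 90.00° ✓; |GH| = 28.70 ✗.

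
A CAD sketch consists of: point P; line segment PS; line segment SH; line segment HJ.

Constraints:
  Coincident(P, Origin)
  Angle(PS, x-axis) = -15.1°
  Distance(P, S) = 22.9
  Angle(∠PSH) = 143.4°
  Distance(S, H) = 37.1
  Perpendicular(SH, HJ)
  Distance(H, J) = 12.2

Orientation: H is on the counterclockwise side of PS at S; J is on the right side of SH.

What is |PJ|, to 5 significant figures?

61.212

P is at the origin; PS runs at -15.1° with length 22.9, so S = 22.9·(cos -15.1°, sin -15.1°) = (22.109, -5.9656). ∠PSH = 143.4°, so SH runs at -15.1° + (180° − 143.4°) = 21.500° from the x-axis; with |SH| = 37.1, H = S + 37.1·(cos 21.500°, sin 21.500°) = (56.628, 7.6316). SH ⟂ HJ; with |HJ| = 12.2 on the right of SH, J = H + 12.2·(0.36650, -0.93042) = (61.099, -3.7195). Then |PJ| = |J − P| = 61.212.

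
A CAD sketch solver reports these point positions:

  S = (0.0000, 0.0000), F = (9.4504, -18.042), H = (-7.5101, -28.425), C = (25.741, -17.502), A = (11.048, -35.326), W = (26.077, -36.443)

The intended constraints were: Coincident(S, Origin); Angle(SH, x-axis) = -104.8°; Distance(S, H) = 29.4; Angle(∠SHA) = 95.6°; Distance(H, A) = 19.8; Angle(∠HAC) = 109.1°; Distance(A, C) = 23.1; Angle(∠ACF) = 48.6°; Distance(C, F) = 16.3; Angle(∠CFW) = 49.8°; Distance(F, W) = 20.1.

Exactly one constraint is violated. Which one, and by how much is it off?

Distance(F, W) = 20.1 — off by 4.70.

S = (0.00, 0.00) ✓; SH at -104.8° ✓; |SH| = 29.40 ✓; ∠SHA = 95.60° ✓; |HA| = 19.80 ✓; ∠HAC = 109.1° ✓; |AC| = 23.10 ✓; ∠ACF = 48.60° ✓; |CF| = 16.30 ✓; ∠CFW = 49.80° ✓; |FW| = 24.80 ✗.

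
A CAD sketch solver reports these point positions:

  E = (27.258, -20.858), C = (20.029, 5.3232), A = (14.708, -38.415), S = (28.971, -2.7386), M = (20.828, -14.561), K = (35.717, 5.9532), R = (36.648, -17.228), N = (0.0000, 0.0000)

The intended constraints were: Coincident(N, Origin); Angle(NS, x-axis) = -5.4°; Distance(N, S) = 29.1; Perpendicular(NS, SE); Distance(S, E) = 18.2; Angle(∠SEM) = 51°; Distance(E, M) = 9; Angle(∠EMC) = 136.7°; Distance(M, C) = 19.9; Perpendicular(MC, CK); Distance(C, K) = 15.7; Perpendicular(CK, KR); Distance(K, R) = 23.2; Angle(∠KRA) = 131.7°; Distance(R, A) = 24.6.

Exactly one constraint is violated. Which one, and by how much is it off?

Distance(R, A) = 24.6 — off by 5.90.

N = (0.00, 0.00) ✓; NS at -5.400° ✓; |NS| = 29.10 ✓; ∠(NS, SE) = 90.00° ✓; |SE| = 18.20 ✓; ∠SEM = 51.00° ✓; |EM| = 9.000 ✓; ∠EMC = 136.7° ✓; |MC| = 19.90 ✓; ∠(MC, CK) = 90.00° ✓; |CK| = 15.70 ✓; ∠(CK, KR) = 90.00° ✓; |KR| = 23.20 ✓; ∠KRA = 131.7° ✓; |RA| = 30.50 ✗.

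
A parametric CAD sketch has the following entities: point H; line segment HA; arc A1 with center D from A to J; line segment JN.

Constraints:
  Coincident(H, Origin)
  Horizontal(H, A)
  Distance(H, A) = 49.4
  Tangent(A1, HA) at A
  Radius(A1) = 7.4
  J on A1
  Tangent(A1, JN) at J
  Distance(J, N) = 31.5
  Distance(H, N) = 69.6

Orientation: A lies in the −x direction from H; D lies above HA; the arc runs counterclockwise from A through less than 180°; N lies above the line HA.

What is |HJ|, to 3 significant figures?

44.3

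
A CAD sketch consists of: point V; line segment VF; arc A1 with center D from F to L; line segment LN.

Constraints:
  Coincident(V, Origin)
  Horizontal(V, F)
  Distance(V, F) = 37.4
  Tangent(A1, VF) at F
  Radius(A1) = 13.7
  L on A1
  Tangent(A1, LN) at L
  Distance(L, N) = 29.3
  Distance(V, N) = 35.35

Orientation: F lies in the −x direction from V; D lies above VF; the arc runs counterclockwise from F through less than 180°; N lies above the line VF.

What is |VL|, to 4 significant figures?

26.30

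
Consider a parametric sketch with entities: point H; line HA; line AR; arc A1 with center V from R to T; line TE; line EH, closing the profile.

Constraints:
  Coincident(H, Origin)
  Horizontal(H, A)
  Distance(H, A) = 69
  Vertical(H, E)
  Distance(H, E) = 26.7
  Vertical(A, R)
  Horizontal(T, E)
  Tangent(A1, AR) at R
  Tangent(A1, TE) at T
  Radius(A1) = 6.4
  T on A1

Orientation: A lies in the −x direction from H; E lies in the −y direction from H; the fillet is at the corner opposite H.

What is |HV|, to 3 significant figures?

65.8

H is at the origin; H and A share the same y with |HA| = 69.0 and A on the −x side, so A = (-69.0, 0.00). H and E share the same x with |HE| = 26.7 and E on the −y side, so E = (0.00, -26.7). The virtual corner opposite H is at (-69.0, -26.7). The tangent condition forces VR to be normal to AR and since A1 is tangent to TE there, VT ⟂ TE, with radius 6.4, so the center V sits 6.4 in from both sides at V = (-62.6, -20.3). Then |HV| = |V − H| = 65.8.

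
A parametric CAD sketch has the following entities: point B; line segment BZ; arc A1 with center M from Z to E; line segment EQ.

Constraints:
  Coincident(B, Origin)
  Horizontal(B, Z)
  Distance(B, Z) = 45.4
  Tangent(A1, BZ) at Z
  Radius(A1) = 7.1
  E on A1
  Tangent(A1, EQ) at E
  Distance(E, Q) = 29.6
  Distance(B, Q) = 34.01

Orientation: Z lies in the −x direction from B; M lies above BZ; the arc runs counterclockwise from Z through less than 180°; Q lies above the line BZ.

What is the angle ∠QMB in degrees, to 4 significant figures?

47.74°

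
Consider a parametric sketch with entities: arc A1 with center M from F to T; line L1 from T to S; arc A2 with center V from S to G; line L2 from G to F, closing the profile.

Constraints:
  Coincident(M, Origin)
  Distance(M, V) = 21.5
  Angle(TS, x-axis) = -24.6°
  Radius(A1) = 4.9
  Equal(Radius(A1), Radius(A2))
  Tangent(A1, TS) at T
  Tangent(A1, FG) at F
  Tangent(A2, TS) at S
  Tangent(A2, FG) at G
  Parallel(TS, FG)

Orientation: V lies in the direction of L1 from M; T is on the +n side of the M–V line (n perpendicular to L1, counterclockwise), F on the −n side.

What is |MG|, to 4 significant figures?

22.05

The slot axis is L1's direction at -24.6°, so u = (cos -24.6°, sin -24.6°) = (0.9092, -0.4163) and n = (−sin -24.6°, cos -24.6°) = (0.4163, 0.9092). M is at the origin and V lies 21.5 along u from M, so V = 21.5·u = (19.55, -8.950). Tangency of A1 to both parallel lines with radius 4.9 puts T and F at M ± 4.9·n: T = (2.040, 4.455), F = (-2.040, -4.455). Equal radii place S and G the same way about V: S = V + 4.9·n = (21.59, -4.495), G = V − 4.9·n = (17.51, -13.41). Then |MG| = |G − M| = 22.05.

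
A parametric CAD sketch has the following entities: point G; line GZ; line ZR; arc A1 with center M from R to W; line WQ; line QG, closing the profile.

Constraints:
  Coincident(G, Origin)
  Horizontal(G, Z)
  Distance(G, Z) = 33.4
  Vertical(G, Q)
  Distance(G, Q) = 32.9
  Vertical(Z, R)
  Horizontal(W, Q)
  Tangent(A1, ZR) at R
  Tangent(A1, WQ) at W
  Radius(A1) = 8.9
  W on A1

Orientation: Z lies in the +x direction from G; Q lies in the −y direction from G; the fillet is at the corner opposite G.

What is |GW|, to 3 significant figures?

41.0

G is at the origin; G and Z share the same y with |GZ| = 33.4 and Z on the +x side, so Z = (33.4, 0.00). G and Q share the same x with |GQ| = 32.9 and Q on the −y side, so Q = (0.00, -32.9). The virtual corner opposite G is at (33.4, -32.9). Tangency of A1 to ZR means the radius MR is perpendicular to ZR and A1 meets WQ tangentially, so MW is at right angles to WQ, with radius 8.9, so the center M sits 8.9 in from both sides at M = (24.5, -24.0). That places the tangent points at R = (33.4, -24.0) on ZR and W = (24.5, -32.9) on WQ. Then |GW| = |W − G| = 41.0.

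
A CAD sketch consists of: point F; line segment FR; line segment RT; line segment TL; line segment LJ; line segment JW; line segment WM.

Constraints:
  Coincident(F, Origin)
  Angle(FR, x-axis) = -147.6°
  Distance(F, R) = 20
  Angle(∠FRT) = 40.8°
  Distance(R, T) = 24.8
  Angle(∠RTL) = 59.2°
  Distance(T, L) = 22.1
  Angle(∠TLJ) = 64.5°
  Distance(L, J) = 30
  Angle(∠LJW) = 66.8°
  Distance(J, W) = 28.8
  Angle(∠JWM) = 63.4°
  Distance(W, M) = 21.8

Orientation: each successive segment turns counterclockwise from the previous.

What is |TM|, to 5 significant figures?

11.263

F is at the origin; FR runs at -147.6° with length 20.0, so R = (-16.887, -10.717). ∠FRT = 40.8° gives RT at -8.4000° from the x-axis; with |RT| = 24.8, T = (7.6474, -14.339). ∠RTL = 59.2° gives TL at 112.40° from the x-axis; with |TL| = 22.1, L = (-0.77426, 6.0931). ∠TLJ = 64.5° gives LJ at -132.10° from the x-axis; with |LJ| = 30.0, J = (-20.887, -16.166). ∠LJW = 66.8° gives JW at -18.900° from the x-axis; with |JW| = 28.8, W = (6.3602, -25.495). ∠JWM = 63.4° gives WM at 97.700° from the x-axis; with |WM| = 21.8, M = (3.4393, -3.8916). Then |TM| = |M − T| = 11.263.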